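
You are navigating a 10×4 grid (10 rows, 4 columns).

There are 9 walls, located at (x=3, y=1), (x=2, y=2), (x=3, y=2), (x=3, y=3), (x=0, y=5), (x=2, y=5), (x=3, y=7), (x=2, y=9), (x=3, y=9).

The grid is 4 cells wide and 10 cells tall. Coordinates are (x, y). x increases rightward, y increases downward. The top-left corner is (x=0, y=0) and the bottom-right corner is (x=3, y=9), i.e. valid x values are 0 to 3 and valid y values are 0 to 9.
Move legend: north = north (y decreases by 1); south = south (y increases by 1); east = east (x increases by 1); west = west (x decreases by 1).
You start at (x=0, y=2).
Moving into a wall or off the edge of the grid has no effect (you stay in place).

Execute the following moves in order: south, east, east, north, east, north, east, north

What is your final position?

Answer: Final position: (x=2, y=3)

Derivation:
Start: (x=0, y=2)
  south (south): (x=0, y=2) -> (x=0, y=3)
  east (east): (x=0, y=3) -> (x=1, y=3)
  east (east): (x=1, y=3) -> (x=2, y=3)
  north (north): blocked, stay at (x=2, y=3)
  east (east): blocked, stay at (x=2, y=3)
  north (north): blocked, stay at (x=2, y=3)
  east (east): blocked, stay at (x=2, y=3)
  north (north): blocked, stay at (x=2, y=3)
Final: (x=2, y=3)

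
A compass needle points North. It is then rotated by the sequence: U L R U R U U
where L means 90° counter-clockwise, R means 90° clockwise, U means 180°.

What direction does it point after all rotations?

Start: North
  U (U-turn (180°)) -> South
  L (left (90° counter-clockwise)) -> East
  R (right (90° clockwise)) -> South
  U (U-turn (180°)) -> North
  R (right (90° clockwise)) -> East
  U (U-turn (180°)) -> West
  U (U-turn (180°)) -> East
Final: East

Answer: Final heading: East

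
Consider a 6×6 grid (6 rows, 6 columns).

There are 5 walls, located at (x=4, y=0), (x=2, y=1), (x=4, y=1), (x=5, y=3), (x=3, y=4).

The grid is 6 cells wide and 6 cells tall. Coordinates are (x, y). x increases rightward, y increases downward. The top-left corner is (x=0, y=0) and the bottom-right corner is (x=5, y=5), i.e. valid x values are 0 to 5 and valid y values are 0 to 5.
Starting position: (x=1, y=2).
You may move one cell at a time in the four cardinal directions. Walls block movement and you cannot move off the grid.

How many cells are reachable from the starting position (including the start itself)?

BFS flood-fill from (x=1, y=2):
  Distance 0: (x=1, y=2)
  Distance 1: (x=1, y=1), (x=0, y=2), (x=2, y=2), (x=1, y=3)
  Distance 2: (x=1, y=0), (x=0, y=1), (x=3, y=2), (x=0, y=3), (x=2, y=3), (x=1, y=4)
  Distance 3: (x=0, y=0), (x=2, y=0), (x=3, y=1), (x=4, y=2), (x=3, y=3), (x=0, y=4), (x=2, y=4), (x=1, y=5)
  Distance 4: (x=3, y=0), (x=5, y=2), (x=4, y=3), (x=0, y=5), (x=2, y=5)
  Distance 5: (x=5, y=1), (x=4, y=4), (x=3, y=5)
  Distance 6: (x=5, y=0), (x=5, y=4), (x=4, y=5)
  Distance 7: (x=5, y=5)
Total reachable: 31 (grid has 31 open cells total)

Answer: Reachable cells: 31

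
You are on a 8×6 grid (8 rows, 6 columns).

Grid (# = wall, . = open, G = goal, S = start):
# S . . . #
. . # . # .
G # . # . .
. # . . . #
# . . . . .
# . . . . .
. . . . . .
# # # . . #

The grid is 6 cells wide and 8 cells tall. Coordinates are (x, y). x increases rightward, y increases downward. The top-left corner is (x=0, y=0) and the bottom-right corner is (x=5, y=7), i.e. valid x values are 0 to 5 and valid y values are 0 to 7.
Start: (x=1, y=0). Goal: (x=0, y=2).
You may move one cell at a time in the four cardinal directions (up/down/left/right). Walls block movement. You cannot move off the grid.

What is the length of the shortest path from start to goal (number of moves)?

BFS from (x=1, y=0) until reaching (x=0, y=2):
  Distance 0: (x=1, y=0)
  Distance 1: (x=2, y=0), (x=1, y=1)
  Distance 2: (x=3, y=0), (x=0, y=1)
  Distance 3: (x=4, y=0), (x=3, y=1), (x=0, y=2)  <- goal reached here
One shortest path (3 moves): (x=1, y=0) -> (x=1, y=1) -> (x=0, y=1) -> (x=0, y=2)

Answer: Shortest path length: 3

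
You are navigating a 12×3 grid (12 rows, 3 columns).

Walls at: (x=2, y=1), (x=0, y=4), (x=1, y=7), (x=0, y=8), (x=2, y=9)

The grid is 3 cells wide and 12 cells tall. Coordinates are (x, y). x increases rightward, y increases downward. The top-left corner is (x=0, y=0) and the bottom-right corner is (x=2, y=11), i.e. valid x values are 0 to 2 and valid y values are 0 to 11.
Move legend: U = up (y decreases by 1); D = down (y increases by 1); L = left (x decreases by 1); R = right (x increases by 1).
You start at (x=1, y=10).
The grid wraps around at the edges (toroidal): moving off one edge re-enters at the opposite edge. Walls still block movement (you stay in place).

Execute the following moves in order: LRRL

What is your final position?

Answer: Final position: (x=1, y=10)

Derivation:
Start: (x=1, y=10)
  L (left): (x=1, y=10) -> (x=0, y=10)
  R (right): (x=0, y=10) -> (x=1, y=10)
  R (right): (x=1, y=10) -> (x=2, y=10)
  L (left): (x=2, y=10) -> (x=1, y=10)
Final: (x=1, y=10)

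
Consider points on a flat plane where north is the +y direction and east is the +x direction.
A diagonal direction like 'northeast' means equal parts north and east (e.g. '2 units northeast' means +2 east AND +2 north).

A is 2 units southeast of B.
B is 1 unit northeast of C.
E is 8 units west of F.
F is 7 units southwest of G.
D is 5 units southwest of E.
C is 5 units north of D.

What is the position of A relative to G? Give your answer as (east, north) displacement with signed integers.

Answer: A is at (east=-17, north=-8) relative to G.

Derivation:
Place G at the origin (east=0, north=0).
  F is 7 units southwest of G: delta (east=-7, north=-7); F at (east=-7, north=-7).
  E is 8 units west of F: delta (east=-8, north=+0); E at (east=-15, north=-7).
  D is 5 units southwest of E: delta (east=-5, north=-5); D at (east=-20, north=-12).
  C is 5 units north of D: delta (east=+0, north=+5); C at (east=-20, north=-7).
  B is 1 unit northeast of C: delta (east=+1, north=+1); B at (east=-19, north=-6).
  A is 2 units southeast of B: delta (east=+2, north=-2); A at (east=-17, north=-8).
Therefore A relative to G: (east=-17, north=-8).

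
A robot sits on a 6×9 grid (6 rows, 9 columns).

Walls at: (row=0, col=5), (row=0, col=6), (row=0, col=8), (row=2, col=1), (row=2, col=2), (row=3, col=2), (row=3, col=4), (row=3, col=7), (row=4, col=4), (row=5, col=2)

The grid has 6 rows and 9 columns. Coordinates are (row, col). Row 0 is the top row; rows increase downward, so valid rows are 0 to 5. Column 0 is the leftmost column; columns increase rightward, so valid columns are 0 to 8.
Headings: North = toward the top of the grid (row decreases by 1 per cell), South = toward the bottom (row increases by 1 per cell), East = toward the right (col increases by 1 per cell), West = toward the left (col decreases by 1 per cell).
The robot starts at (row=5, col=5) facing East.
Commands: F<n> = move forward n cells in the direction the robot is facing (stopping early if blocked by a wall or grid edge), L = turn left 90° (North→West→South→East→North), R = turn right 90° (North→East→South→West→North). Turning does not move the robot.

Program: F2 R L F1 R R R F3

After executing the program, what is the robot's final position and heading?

Answer: Final position: (row=2, col=8), facing North

Derivation:
Start: (row=5, col=5), facing East
  F2: move forward 2, now at (row=5, col=7)
  R: turn right, now facing South
  L: turn left, now facing East
  F1: move forward 1, now at (row=5, col=8)
  R: turn right, now facing South
  R: turn right, now facing West
  R: turn right, now facing North
  F3: move forward 3, now at (row=2, col=8)
Final: (row=2, col=8), facing North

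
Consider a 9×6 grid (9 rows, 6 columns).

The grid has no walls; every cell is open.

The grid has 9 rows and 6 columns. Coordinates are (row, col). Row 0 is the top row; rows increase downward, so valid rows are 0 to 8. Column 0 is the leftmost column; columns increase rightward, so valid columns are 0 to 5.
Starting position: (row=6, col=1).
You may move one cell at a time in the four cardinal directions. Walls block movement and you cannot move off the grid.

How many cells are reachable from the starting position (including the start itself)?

BFS flood-fill from (row=6, col=1):
  Distance 0: (row=6, col=1)
  Distance 1: (row=5, col=1), (row=6, col=0), (row=6, col=2), (row=7, col=1)
  Distance 2: (row=4, col=1), (row=5, col=0), (row=5, col=2), (row=6, col=3), (row=7, col=0), (row=7, col=2), (row=8, col=1)
  Distance 3: (row=3, col=1), (row=4, col=0), (row=4, col=2), (row=5, col=3), (row=6, col=4), (row=7, col=3), (row=8, col=0), (row=8, col=2)
  Distance 4: (row=2, col=1), (row=3, col=0), (row=3, col=2), (row=4, col=3), (row=5, col=4), (row=6, col=5), (row=7, col=4), (row=8, col=3)
  Distance 5: (row=1, col=1), (row=2, col=0), (row=2, col=2), (row=3, col=3), (row=4, col=4), (row=5, col=5), (row=7, col=5), (row=8, col=4)
  Distance 6: (row=0, col=1), (row=1, col=0), (row=1, col=2), (row=2, col=3), (row=3, col=4), (row=4, col=5), (row=8, col=5)
  Distance 7: (row=0, col=0), (row=0, col=2), (row=1, col=3), (row=2, col=4), (row=3, col=5)
  Distance 8: (row=0, col=3), (row=1, col=4), (row=2, col=5)
  Distance 9: (row=0, col=4), (row=1, col=5)
  Distance 10: (row=0, col=5)
Total reachable: 54 (grid has 54 open cells total)

Answer: Reachable cells: 54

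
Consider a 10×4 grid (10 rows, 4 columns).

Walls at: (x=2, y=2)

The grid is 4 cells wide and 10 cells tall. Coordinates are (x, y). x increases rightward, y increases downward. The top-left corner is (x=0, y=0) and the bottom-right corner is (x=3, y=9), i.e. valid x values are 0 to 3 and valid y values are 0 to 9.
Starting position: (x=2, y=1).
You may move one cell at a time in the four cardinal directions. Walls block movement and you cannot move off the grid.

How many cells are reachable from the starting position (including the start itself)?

BFS flood-fill from (x=2, y=1):
  Distance 0: (x=2, y=1)
  Distance 1: (x=2, y=0), (x=1, y=1), (x=3, y=1)
  Distance 2: (x=1, y=0), (x=3, y=0), (x=0, y=1), (x=1, y=2), (x=3, y=2)
  Distance 3: (x=0, y=0), (x=0, y=2), (x=1, y=3), (x=3, y=3)
  Distance 4: (x=0, y=3), (x=2, y=3), (x=1, y=4), (x=3, y=4)
  Distance 5: (x=0, y=4), (x=2, y=4), (x=1, y=5), (x=3, y=5)
  Distance 6: (x=0, y=5), (x=2, y=5), (x=1, y=6), (x=3, y=6)
  Distance 7: (x=0, y=6), (x=2, y=6), (x=1, y=7), (x=3, y=7)
  Distance 8: (x=0, y=7), (x=2, y=7), (x=1, y=8), (x=3, y=8)
  Distance 9: (x=0, y=8), (x=2, y=8), (x=1, y=9), (x=3, y=9)
  Distance 10: (x=0, y=9), (x=2, y=9)
Total reachable: 39 (grid has 39 open cells total)

Answer: Reachable cells: 39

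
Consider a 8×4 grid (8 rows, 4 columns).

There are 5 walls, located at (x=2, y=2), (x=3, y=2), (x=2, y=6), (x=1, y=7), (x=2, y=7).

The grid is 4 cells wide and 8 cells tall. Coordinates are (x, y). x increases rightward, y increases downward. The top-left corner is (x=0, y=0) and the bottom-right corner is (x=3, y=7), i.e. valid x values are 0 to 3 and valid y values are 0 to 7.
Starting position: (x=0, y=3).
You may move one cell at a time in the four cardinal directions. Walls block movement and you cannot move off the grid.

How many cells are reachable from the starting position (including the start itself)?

BFS flood-fill from (x=0, y=3):
  Distance 0: (x=0, y=3)
  Distance 1: (x=0, y=2), (x=1, y=3), (x=0, y=4)
  Distance 2: (x=0, y=1), (x=1, y=2), (x=2, y=3), (x=1, y=4), (x=0, y=5)
  Distance 3: (x=0, y=0), (x=1, y=1), (x=3, y=3), (x=2, y=4), (x=1, y=5), (x=0, y=6)
  Distance 4: (x=1, y=0), (x=2, y=1), (x=3, y=4), (x=2, y=5), (x=1, y=6), (x=0, y=7)
  Distance 5: (x=2, y=0), (x=3, y=1), (x=3, y=5)
  Distance 6: (x=3, y=0), (x=3, y=6)
  Distance 7: (x=3, y=7)
Total reachable: 27 (grid has 27 open cells total)

Answer: Reachable cells: 27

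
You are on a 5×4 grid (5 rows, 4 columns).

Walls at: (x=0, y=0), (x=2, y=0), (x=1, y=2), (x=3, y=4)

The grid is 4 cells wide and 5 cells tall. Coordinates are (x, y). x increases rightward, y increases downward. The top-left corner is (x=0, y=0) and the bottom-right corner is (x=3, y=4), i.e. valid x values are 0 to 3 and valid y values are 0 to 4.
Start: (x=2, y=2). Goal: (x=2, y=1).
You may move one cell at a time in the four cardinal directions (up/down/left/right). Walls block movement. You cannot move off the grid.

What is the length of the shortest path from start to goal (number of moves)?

BFS from (x=2, y=2) until reaching (x=2, y=1):
  Distance 0: (x=2, y=2)
  Distance 1: (x=2, y=1), (x=3, y=2), (x=2, y=3)  <- goal reached here
One shortest path (1 moves): (x=2, y=2) -> (x=2, y=1)

Answer: Shortest path length: 1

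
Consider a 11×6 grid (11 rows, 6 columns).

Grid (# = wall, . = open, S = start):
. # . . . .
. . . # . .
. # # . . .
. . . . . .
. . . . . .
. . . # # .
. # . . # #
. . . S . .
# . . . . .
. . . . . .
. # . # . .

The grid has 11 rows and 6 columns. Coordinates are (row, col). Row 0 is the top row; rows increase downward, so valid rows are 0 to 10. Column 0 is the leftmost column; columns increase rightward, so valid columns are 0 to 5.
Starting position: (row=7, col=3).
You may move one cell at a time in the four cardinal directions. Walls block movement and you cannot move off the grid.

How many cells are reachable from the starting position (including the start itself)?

Answer: Reachable cells: 54

Derivation:
BFS flood-fill from (row=7, col=3):
  Distance 0: (row=7, col=3)
  Distance 1: (row=6, col=3), (row=7, col=2), (row=7, col=4), (row=8, col=3)
  Distance 2: (row=6, col=2), (row=7, col=1), (row=7, col=5), (row=8, col=2), (row=8, col=4), (row=9, col=3)
  Distance 3: (row=5, col=2), (row=7, col=0), (row=8, col=1), (row=8, col=5), (row=9, col=2), (row=9, col=4)
  Distance 4: (row=4, col=2), (row=5, col=1), (row=6, col=0), (row=9, col=1), (row=9, col=5), (row=10, col=2), (row=10, col=4)
  Distance 5: (row=3, col=2), (row=4, col=1), (row=4, col=3), (row=5, col=0), (row=9, col=0), (row=10, col=5)
  Distance 6: (row=3, col=1), (row=3, col=3), (row=4, col=0), (row=4, col=4), (row=10, col=0)
  Distance 7: (row=2, col=3), (row=3, col=0), (row=3, col=4), (row=4, col=5)
  Distance 8: (row=2, col=0), (row=2, col=4), (row=3, col=5), (row=5, col=5)
  Distance 9: (row=1, col=0), (row=1, col=4), (row=2, col=5)
  Distance 10: (row=0, col=0), (row=0, col=4), (row=1, col=1), (row=1, col=5)
  Distance 11: (row=0, col=3), (row=0, col=5), (row=1, col=2)
  Distance 12: (row=0, col=2)
Total reachable: 54 (grid has 54 open cells total)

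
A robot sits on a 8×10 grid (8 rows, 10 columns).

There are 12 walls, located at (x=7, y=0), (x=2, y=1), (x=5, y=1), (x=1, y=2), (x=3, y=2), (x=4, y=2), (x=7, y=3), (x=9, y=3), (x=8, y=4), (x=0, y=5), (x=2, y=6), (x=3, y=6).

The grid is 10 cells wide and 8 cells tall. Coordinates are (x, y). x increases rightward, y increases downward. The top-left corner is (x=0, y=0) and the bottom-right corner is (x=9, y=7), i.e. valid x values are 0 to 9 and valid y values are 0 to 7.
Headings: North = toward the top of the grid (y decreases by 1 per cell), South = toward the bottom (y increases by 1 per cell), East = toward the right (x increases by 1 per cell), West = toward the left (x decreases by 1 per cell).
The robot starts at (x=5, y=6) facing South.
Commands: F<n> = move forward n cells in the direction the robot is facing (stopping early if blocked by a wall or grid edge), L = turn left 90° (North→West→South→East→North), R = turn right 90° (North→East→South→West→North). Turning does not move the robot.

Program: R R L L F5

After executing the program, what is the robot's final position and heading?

Answer: Final position: (x=5, y=7), facing South

Derivation:
Start: (x=5, y=6), facing South
  R: turn right, now facing West
  R: turn right, now facing North
  L: turn left, now facing West
  L: turn left, now facing South
  F5: move forward 1/5 (blocked), now at (x=5, y=7)
Final: (x=5, y=7), facing South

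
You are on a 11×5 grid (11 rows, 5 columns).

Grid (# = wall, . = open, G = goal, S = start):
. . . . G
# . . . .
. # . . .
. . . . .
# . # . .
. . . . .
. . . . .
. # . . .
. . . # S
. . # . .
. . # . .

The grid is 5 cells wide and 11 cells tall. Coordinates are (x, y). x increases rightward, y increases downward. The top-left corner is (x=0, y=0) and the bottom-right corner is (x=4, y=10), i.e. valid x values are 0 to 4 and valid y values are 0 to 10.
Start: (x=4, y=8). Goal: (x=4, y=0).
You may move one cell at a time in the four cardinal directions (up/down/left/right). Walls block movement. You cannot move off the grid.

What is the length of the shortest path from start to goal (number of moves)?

BFS from (x=4, y=8) until reaching (x=4, y=0):
  Distance 0: (x=4, y=8)
  Distance 1: (x=4, y=7), (x=4, y=9)
  Distance 2: (x=4, y=6), (x=3, y=7), (x=3, y=9), (x=4, y=10)
  Distance 3: (x=4, y=5), (x=3, y=6), (x=2, y=7), (x=3, y=10)
  Distance 4: (x=4, y=4), (x=3, y=5), (x=2, y=6), (x=2, y=8)
  Distance 5: (x=4, y=3), (x=3, y=4), (x=2, y=5), (x=1, y=6), (x=1, y=8)
  Distance 6: (x=4, y=2), (x=3, y=3), (x=1, y=5), (x=0, y=6), (x=0, y=8), (x=1, y=9)
  Distance 7: (x=4, y=1), (x=3, y=2), (x=2, y=3), (x=1, y=4), (x=0, y=5), (x=0, y=7), (x=0, y=9), (x=1, y=10)
  Distance 8: (x=4, y=0), (x=3, y=1), (x=2, y=2), (x=1, y=3), (x=0, y=10)  <- goal reached here
One shortest path (8 moves): (x=4, y=8) -> (x=4, y=7) -> (x=4, y=6) -> (x=4, y=5) -> (x=4, y=4) -> (x=4, y=3) -> (x=4, y=2) -> (x=4, y=1) -> (x=4, y=0)

Answer: Shortest path length: 8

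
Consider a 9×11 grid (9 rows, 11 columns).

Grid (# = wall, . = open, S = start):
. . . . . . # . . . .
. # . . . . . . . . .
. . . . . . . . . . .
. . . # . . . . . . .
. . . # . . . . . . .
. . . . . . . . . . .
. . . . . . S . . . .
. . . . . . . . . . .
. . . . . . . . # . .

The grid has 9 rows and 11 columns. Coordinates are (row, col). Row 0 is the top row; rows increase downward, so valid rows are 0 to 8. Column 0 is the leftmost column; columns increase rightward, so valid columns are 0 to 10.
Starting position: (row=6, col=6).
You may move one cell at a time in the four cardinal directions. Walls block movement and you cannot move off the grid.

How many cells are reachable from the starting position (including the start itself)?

Answer: Reachable cells: 94

Derivation:
BFS flood-fill from (row=6, col=6):
  Distance 0: (row=6, col=6)
  Distance 1: (row=5, col=6), (row=6, col=5), (row=6, col=7), (row=7, col=6)
  Distance 2: (row=4, col=6), (row=5, col=5), (row=5, col=7), (row=6, col=4), (row=6, col=8), (row=7, col=5), (row=7, col=7), (row=8, col=6)
  Distance 3: (row=3, col=6), (row=4, col=5), (row=4, col=7), (row=5, col=4), (row=5, col=8), (row=6, col=3), (row=6, col=9), (row=7, col=4), (row=7, col=8), (row=8, col=5), (row=8, col=7)
  Distance 4: (row=2, col=6), (row=3, col=5), (row=3, col=7), (row=4, col=4), (row=4, col=8), (row=5, col=3), (row=5, col=9), (row=6, col=2), (row=6, col=10), (row=7, col=3), (row=7, col=9), (row=8, col=4)
  Distance 5: (row=1, col=6), (row=2, col=5), (row=2, col=7), (row=3, col=4), (row=3, col=8), (row=4, col=9), (row=5, col=2), (row=5, col=10), (row=6, col=1), (row=7, col=2), (row=7, col=10), (row=8, col=3), (row=8, col=9)
  Distance 6: (row=1, col=5), (row=1, col=7), (row=2, col=4), (row=2, col=8), (row=3, col=9), (row=4, col=2), (row=4, col=10), (row=5, col=1), (row=6, col=0), (row=7, col=1), (row=8, col=2), (row=8, col=10)
  Distance 7: (row=0, col=5), (row=0, col=7), (row=1, col=4), (row=1, col=8), (row=2, col=3), (row=2, col=9), (row=3, col=2), (row=3, col=10), (row=4, col=1), (row=5, col=0), (row=7, col=0), (row=8, col=1)
  Distance 8: (row=0, col=4), (row=0, col=8), (row=1, col=3), (row=1, col=9), (row=2, col=2), (row=2, col=10), (row=3, col=1), (row=4, col=0), (row=8, col=0)
  Distance 9: (row=0, col=3), (row=0, col=9), (row=1, col=2), (row=1, col=10), (row=2, col=1), (row=3, col=0)
  Distance 10: (row=0, col=2), (row=0, col=10), (row=2, col=0)
  Distance 11: (row=0, col=1), (row=1, col=0)
  Distance 12: (row=0, col=0)
Total reachable: 94 (grid has 94 open cells total)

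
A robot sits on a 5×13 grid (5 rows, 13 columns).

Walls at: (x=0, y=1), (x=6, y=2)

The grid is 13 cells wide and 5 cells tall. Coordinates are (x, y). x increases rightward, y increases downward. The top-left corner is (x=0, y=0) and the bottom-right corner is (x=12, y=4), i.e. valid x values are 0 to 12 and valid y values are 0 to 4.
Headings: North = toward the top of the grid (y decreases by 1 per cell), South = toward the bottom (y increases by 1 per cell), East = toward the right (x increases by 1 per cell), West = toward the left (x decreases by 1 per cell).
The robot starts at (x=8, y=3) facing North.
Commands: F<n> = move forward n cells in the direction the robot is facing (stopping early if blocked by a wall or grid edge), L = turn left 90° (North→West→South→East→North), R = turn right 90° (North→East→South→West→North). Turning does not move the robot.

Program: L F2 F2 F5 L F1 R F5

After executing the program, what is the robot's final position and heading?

Answer: Final position: (x=0, y=4), facing West

Derivation:
Start: (x=8, y=3), facing North
  L: turn left, now facing West
  F2: move forward 2, now at (x=6, y=3)
  F2: move forward 2, now at (x=4, y=3)
  F5: move forward 4/5 (blocked), now at (x=0, y=3)
  L: turn left, now facing South
  F1: move forward 1, now at (x=0, y=4)
  R: turn right, now facing West
  F5: move forward 0/5 (blocked), now at (x=0, y=4)
Final: (x=0, y=4), facing West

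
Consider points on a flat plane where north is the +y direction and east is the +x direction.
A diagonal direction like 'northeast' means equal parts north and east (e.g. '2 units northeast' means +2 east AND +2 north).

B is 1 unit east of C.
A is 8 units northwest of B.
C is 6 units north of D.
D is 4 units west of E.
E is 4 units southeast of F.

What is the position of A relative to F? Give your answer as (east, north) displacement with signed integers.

Place F at the origin (east=0, north=0).
  E is 4 units southeast of F: delta (east=+4, north=-4); E at (east=4, north=-4).
  D is 4 units west of E: delta (east=-4, north=+0); D at (east=0, north=-4).
  C is 6 units north of D: delta (east=+0, north=+6); C at (east=0, north=2).
  B is 1 unit east of C: delta (east=+1, north=+0); B at (east=1, north=2).
  A is 8 units northwest of B: delta (east=-8, north=+8); A at (east=-7, north=10).
Therefore A relative to F: (east=-7, north=10).

Answer: A is at (east=-7, north=10) relative to F.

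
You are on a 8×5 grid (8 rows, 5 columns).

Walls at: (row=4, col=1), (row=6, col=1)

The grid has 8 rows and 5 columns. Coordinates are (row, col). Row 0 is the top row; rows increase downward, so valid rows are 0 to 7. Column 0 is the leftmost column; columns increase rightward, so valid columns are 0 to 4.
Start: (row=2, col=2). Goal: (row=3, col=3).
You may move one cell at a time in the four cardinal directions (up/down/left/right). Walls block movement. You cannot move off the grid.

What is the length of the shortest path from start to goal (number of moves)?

BFS from (row=2, col=2) until reaching (row=3, col=3):
  Distance 0: (row=2, col=2)
  Distance 1: (row=1, col=2), (row=2, col=1), (row=2, col=3), (row=3, col=2)
  Distance 2: (row=0, col=2), (row=1, col=1), (row=1, col=3), (row=2, col=0), (row=2, col=4), (row=3, col=1), (row=3, col=3), (row=4, col=2)  <- goal reached here
One shortest path (2 moves): (row=2, col=2) -> (row=2, col=3) -> (row=3, col=3)

Answer: Shortest path length: 2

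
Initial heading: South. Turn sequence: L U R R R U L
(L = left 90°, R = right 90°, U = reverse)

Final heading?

Start: South
  L (left (90° counter-clockwise)) -> East
  U (U-turn (180°)) -> West
  R (right (90° clockwise)) -> North
  R (right (90° clockwise)) -> East
  R (right (90° clockwise)) -> South
  U (U-turn (180°)) -> North
  L (left (90° counter-clockwise)) -> West
Final: West

Answer: Final heading: West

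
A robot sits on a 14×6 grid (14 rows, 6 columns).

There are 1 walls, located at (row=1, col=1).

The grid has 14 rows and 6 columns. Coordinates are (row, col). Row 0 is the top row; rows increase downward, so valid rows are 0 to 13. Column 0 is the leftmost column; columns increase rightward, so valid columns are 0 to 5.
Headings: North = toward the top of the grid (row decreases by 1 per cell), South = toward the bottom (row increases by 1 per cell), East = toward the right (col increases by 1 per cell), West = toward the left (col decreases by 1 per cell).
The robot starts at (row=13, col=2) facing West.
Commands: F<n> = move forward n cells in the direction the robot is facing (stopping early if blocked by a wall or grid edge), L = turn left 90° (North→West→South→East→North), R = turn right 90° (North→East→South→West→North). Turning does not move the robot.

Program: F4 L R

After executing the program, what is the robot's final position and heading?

Start: (row=13, col=2), facing West
  F4: move forward 2/4 (blocked), now at (row=13, col=0)
  L: turn left, now facing South
  R: turn right, now facing West
Final: (row=13, col=0), facing West

Answer: Final position: (row=13, col=0), facing West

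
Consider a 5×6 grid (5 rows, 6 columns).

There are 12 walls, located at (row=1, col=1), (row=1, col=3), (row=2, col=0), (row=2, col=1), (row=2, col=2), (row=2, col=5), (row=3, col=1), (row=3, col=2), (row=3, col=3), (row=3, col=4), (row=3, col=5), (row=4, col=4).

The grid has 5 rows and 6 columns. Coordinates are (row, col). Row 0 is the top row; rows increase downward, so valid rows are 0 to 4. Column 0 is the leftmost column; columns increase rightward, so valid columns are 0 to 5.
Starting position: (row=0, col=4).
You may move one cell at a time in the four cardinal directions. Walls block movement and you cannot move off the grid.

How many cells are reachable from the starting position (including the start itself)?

Answer: Reachable cells: 12

Derivation:
BFS flood-fill from (row=0, col=4):
  Distance 0: (row=0, col=4)
  Distance 1: (row=0, col=3), (row=0, col=5), (row=1, col=4)
  Distance 2: (row=0, col=2), (row=1, col=5), (row=2, col=4)
  Distance 3: (row=0, col=1), (row=1, col=2), (row=2, col=3)
  Distance 4: (row=0, col=0)
  Distance 5: (row=1, col=0)
Total reachable: 12 (grid has 18 open cells total)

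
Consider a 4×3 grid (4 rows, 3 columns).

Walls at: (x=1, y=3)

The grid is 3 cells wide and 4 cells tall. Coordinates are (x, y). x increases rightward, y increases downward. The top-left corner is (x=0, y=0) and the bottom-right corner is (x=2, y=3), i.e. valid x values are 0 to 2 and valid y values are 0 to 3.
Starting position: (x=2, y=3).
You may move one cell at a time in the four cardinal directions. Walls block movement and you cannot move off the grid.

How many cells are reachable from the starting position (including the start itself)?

Answer: Reachable cells: 11

Derivation:
BFS flood-fill from (x=2, y=3):
  Distance 0: (x=2, y=3)
  Distance 1: (x=2, y=2)
  Distance 2: (x=2, y=1), (x=1, y=2)
  Distance 3: (x=2, y=0), (x=1, y=1), (x=0, y=2)
  Distance 4: (x=1, y=0), (x=0, y=1), (x=0, y=3)
  Distance 5: (x=0, y=0)
Total reachable: 11 (grid has 11 open cells total)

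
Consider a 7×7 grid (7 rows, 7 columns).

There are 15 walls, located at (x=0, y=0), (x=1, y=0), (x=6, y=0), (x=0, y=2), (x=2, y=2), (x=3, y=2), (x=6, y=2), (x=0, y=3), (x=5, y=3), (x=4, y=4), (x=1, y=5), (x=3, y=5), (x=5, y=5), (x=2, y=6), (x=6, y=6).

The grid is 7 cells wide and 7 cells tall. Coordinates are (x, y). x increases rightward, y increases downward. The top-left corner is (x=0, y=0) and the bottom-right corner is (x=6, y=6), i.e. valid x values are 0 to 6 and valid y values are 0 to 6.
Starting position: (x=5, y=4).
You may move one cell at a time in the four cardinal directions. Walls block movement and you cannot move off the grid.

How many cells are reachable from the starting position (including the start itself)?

Answer: Reachable cells: 4

Derivation:
BFS flood-fill from (x=5, y=4):
  Distance 0: (x=5, y=4)
  Distance 1: (x=6, y=4)
  Distance 2: (x=6, y=3), (x=6, y=5)
Total reachable: 4 (grid has 34 open cells total)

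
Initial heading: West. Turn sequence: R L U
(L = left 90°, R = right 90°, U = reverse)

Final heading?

Start: West
  R (right (90° clockwise)) -> North
  L (left (90° counter-clockwise)) -> West
  U (U-turn (180°)) -> East
Final: East

Answer: Final heading: East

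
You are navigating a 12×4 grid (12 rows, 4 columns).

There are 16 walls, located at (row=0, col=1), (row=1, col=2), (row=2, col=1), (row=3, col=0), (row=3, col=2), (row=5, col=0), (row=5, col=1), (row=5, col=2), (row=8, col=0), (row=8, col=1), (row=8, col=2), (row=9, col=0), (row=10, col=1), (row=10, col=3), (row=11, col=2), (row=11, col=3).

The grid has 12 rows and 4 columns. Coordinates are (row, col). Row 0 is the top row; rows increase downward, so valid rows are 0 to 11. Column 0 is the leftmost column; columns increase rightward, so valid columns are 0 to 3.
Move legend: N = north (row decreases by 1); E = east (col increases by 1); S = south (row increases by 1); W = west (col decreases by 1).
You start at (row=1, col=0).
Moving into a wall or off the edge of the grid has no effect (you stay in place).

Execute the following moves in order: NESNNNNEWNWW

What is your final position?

Answer: Final position: (row=0, col=0)

Derivation:
Start: (row=1, col=0)
  N (north): (row=1, col=0) -> (row=0, col=0)
  E (east): blocked, stay at (row=0, col=0)
  S (south): (row=0, col=0) -> (row=1, col=0)
  N (north): (row=1, col=0) -> (row=0, col=0)
  [×3]N (north): blocked, stay at (row=0, col=0)
  E (east): blocked, stay at (row=0, col=0)
  W (west): blocked, stay at (row=0, col=0)
  N (north): blocked, stay at (row=0, col=0)
  W (west): blocked, stay at (row=0, col=0)
  W (west): blocked, stay at (row=0, col=0)
Final: (row=0, col=0)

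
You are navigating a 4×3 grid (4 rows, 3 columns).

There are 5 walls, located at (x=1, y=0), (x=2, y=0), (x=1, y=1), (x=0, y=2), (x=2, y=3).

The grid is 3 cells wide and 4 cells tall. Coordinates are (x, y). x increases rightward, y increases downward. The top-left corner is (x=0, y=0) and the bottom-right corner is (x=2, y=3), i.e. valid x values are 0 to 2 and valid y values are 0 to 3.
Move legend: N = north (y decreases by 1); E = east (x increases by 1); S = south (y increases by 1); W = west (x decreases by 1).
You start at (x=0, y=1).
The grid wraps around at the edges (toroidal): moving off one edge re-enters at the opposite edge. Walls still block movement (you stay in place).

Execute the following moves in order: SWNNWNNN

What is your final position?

Start: (x=0, y=1)
  S (south): blocked, stay at (x=0, y=1)
  W (west): (x=0, y=1) -> (x=2, y=1)
  N (north): blocked, stay at (x=2, y=1)
  N (north): blocked, stay at (x=2, y=1)
  W (west): blocked, stay at (x=2, y=1)
  [×3]N (north): blocked, stay at (x=2, y=1)
Final: (x=2, y=1)

Answer: Final position: (x=2, y=1)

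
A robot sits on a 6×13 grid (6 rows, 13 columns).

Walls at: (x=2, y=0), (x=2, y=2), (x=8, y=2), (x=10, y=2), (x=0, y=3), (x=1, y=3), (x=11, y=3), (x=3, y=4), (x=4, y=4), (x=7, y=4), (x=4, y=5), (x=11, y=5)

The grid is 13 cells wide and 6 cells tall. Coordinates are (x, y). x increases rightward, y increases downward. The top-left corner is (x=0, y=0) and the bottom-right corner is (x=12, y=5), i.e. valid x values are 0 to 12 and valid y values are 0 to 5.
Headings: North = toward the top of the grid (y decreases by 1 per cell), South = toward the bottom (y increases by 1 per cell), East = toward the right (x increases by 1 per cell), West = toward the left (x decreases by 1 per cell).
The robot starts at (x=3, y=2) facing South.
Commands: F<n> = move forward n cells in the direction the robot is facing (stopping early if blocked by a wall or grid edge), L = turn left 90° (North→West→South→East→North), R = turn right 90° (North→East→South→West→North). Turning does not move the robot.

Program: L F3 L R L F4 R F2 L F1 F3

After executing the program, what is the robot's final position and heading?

Answer: Final position: (x=8, y=0), facing North

Derivation:
Start: (x=3, y=2), facing South
  L: turn left, now facing East
  F3: move forward 3, now at (x=6, y=2)
  L: turn left, now facing North
  R: turn right, now facing East
  L: turn left, now facing North
  F4: move forward 2/4 (blocked), now at (x=6, y=0)
  R: turn right, now facing East
  F2: move forward 2, now at (x=8, y=0)
  L: turn left, now facing North
  F1: move forward 0/1 (blocked), now at (x=8, y=0)
  F3: move forward 0/3 (blocked), now at (x=8, y=0)
Final: (x=8, y=0), facing North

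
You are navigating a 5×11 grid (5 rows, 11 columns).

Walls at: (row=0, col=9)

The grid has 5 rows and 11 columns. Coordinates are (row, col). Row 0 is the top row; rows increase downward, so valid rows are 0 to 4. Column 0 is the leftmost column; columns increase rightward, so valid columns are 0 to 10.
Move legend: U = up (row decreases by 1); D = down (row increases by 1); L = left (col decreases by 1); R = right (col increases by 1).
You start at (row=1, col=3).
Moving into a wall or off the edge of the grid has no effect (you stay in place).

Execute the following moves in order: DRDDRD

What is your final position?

Answer: Final position: (row=4, col=5)

Derivation:
Start: (row=1, col=3)
  D (down): (row=1, col=3) -> (row=2, col=3)
  R (right): (row=2, col=3) -> (row=2, col=4)
  D (down): (row=2, col=4) -> (row=3, col=4)
  D (down): (row=3, col=4) -> (row=4, col=4)
  R (right): (row=4, col=4) -> (row=4, col=5)
  D (down): blocked, stay at (row=4, col=5)
Final: (row=4, col=5)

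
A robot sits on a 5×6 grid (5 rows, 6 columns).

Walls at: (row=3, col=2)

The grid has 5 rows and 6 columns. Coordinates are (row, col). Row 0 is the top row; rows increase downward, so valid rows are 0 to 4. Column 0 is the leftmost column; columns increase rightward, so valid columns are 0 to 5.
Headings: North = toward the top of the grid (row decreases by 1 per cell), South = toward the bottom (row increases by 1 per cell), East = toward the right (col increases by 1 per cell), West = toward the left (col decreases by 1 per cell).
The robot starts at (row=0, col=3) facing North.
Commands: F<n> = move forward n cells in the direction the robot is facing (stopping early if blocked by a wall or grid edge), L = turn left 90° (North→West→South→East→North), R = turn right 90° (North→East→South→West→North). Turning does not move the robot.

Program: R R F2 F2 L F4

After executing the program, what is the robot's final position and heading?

Answer: Final position: (row=4, col=5), facing East

Derivation:
Start: (row=0, col=3), facing North
  R: turn right, now facing East
  R: turn right, now facing South
  F2: move forward 2, now at (row=2, col=3)
  F2: move forward 2, now at (row=4, col=3)
  L: turn left, now facing East
  F4: move forward 2/4 (blocked), now at (row=4, col=5)
Final: (row=4, col=5), facing East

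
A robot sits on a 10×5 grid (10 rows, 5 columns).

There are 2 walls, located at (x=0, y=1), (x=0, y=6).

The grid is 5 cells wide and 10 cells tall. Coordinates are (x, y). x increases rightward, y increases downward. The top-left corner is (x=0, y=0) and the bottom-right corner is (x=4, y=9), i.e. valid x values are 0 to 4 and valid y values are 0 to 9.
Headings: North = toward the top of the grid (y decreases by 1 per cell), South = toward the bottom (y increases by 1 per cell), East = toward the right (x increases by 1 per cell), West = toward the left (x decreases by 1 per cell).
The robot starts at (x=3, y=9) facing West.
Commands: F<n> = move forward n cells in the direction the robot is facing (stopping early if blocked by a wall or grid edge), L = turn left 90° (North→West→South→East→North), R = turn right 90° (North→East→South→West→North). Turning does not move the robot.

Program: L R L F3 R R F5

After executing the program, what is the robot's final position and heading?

Answer: Final position: (x=3, y=4), facing North

Derivation:
Start: (x=3, y=9), facing West
  L: turn left, now facing South
  R: turn right, now facing West
  L: turn left, now facing South
  F3: move forward 0/3 (blocked), now at (x=3, y=9)
  R: turn right, now facing West
  R: turn right, now facing North
  F5: move forward 5, now at (x=3, y=4)
Final: (x=3, y=4), facing North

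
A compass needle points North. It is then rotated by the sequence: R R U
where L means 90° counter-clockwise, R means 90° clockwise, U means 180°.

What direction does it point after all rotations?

Start: North
  R (right (90° clockwise)) -> East
  R (right (90° clockwise)) -> South
  U (U-turn (180°)) -> North
Final: North

Answer: Final heading: North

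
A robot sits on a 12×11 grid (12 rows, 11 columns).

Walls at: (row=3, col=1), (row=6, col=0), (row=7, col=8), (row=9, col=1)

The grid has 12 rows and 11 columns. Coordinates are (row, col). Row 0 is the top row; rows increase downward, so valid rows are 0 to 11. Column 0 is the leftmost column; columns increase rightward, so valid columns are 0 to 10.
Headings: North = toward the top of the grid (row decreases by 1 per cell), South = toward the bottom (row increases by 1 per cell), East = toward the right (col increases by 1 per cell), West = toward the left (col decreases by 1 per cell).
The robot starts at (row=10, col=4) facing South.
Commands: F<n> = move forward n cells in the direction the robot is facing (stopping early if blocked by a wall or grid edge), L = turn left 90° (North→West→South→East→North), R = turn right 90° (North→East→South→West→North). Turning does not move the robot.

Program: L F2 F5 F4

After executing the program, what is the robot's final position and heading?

Answer: Final position: (row=10, col=10), facing East

Derivation:
Start: (row=10, col=4), facing South
  L: turn left, now facing East
  F2: move forward 2, now at (row=10, col=6)
  F5: move forward 4/5 (blocked), now at (row=10, col=10)
  F4: move forward 0/4 (blocked), now at (row=10, col=10)
Final: (row=10, col=10), facing East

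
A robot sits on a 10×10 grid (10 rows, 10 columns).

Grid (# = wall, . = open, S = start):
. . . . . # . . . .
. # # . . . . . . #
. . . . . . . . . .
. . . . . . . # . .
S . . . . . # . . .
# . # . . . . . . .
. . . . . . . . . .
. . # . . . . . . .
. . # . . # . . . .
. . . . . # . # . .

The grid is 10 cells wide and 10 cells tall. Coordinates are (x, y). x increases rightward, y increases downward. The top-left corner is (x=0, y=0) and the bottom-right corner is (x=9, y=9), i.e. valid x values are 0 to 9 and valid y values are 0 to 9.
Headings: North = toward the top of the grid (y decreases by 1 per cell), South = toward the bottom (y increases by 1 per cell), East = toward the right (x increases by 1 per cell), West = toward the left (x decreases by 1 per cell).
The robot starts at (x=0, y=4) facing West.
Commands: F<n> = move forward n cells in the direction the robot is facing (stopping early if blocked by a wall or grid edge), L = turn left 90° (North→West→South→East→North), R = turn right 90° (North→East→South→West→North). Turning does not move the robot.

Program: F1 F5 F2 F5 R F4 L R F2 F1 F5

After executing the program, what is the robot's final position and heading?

Answer: Final position: (x=0, y=0), facing North

Derivation:
Start: (x=0, y=4), facing West
  F1: move forward 0/1 (blocked), now at (x=0, y=4)
  F5: move forward 0/5 (blocked), now at (x=0, y=4)
  F2: move forward 0/2 (blocked), now at (x=0, y=4)
  F5: move forward 0/5 (blocked), now at (x=0, y=4)
  R: turn right, now facing North
  F4: move forward 4, now at (x=0, y=0)
  L: turn left, now facing West
  R: turn right, now facing North
  F2: move forward 0/2 (blocked), now at (x=0, y=0)
  F1: move forward 0/1 (blocked), now at (x=0, y=0)
  F5: move forward 0/5 (blocked), now at (x=0, y=0)
Final: (x=0, y=0), facing North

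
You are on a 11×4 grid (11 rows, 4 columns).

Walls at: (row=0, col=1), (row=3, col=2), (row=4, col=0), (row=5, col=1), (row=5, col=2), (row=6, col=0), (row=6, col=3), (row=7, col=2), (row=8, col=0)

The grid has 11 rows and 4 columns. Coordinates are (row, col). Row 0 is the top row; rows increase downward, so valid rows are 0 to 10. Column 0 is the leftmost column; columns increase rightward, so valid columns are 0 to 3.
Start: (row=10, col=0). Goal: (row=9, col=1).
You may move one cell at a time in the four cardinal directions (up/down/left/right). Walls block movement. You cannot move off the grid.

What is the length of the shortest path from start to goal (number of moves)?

Answer: Shortest path length: 2

Derivation:
BFS from (row=10, col=0) until reaching (row=9, col=1):
  Distance 0: (row=10, col=0)
  Distance 1: (row=9, col=0), (row=10, col=1)
  Distance 2: (row=9, col=1), (row=10, col=2)  <- goal reached here
One shortest path (2 moves): (row=10, col=0) -> (row=10, col=1) -> (row=9, col=1)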